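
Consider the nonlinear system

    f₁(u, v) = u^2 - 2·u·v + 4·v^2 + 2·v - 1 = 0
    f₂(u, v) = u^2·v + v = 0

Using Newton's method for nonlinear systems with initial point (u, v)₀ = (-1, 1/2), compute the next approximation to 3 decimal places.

(0.000, 0.500)

At (-1, 1/2): F = (3.000, 1.000).
Jacobian J = [[2·u - 2·v, -2·u + 8·v + 2], [2·u·v, u^2 + 1]].
At the point, J = [[-3.000, 8.000], [-1.000, 2.000]] (det J = 2.000).
Solving J·Δ = −F gives Δ = (1.000, 0.000).
Then the next iterate is (u, v)₁ = (0.000, 0.500).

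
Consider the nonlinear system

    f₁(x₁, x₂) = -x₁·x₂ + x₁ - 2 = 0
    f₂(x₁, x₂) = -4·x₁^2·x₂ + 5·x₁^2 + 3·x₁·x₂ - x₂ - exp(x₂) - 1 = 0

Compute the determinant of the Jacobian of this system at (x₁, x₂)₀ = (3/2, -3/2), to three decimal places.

28.442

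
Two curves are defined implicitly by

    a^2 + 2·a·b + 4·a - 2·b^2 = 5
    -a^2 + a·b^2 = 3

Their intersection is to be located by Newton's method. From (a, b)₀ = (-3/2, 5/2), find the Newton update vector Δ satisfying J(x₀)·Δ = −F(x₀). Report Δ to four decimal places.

At (-3/2, 5/2): F = (-28.7500, -14.6250).
Jacobian J = [[2·a + 2·b + 4, 2·a - 4·b], [-2·a + b^2, 2·a·b]].
At the point, J = [[6.0000, -13.0000], [9.2500, -7.5000]] (det J = 75.2500).
Solving J·Δ = −F gives Δ = (-0.3389, -2.3679).

(-0.3389, -2.3679)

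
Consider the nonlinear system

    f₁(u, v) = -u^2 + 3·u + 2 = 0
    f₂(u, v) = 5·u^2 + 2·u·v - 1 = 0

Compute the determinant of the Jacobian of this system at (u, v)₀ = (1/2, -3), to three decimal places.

J = [[-2·u + 3, 0], [10·u + 2·v, 2·u]].
At the point, J = [[2.000, 0.000], [-1.000, 1.000]].
det J = 2.000.

2.000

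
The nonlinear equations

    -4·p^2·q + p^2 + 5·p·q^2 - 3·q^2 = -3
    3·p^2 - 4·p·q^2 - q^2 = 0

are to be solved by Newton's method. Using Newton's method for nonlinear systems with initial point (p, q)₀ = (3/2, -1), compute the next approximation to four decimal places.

(0.8027, -0.7331)

At (3/2, -1): F = (18.7500, -0.2500).
Jacobian J = [[-8·p·q + 2·p + 5·q^2, -4·p^2 + 10·p·q - 6·q], [6·p - 4·q^2, -8·p·q - 2·q]].
At the point, J = [[20.0000, -18.0000], [5.0000, 14.0000]] (det J = 370.0000).
Solving J·Δ = −F gives Δ = (-0.6973, 0.2669).
Then the next iterate is (p, q)₁ = (0.8027, -0.7331).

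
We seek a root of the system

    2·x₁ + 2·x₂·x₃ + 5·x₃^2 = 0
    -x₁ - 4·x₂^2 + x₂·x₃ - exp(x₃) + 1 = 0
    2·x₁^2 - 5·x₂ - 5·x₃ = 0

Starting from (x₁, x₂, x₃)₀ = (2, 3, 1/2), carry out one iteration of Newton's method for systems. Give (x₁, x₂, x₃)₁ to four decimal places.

(1.8259, 1.3937, -0.0723)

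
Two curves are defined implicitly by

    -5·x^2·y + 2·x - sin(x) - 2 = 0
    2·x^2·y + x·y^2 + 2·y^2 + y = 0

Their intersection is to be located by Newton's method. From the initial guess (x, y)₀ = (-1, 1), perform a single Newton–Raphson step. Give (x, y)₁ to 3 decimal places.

(-0.508, 0.495)

At (-1, 1): F = (-8.15853, 4.000).
Jacobian J = [[-10·x·y - cos(x) + 2, -5·x^2], [4·x·y + y^2, 2·x^2 + 2·x·y + 4·y + 1]].
At the point, J = [[11.45970, -5.000], [-3.000, 5.000]] (det J = 42.29849).
Solving J·Δ = −F gives Δ = (0.492, -0.505).
Then the next iterate is (x, y)₁ = (-0.508, 0.495).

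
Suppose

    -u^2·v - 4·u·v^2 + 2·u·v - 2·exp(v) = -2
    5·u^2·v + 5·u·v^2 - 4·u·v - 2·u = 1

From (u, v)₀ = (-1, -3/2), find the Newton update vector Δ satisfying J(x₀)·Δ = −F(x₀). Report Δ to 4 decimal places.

(0.0518, 0.9243)

At (-1, -3/2): F = (15.053740, -23.7500).
Jacobian J = [[-2·u·v - 4·v^2 + 2·v, -u^2 - 8·u·v + 2·u - 2·exp(v)], [10·u·v + 5·v^2 - 4·v - 2, 5·u^2 + 10·u·v - 4·u]].
At the point, J = [[-15.0000, -15.446260], [30.2500, 24.0000]] (det J = 107.249375).
Solving J·Δ = −F gives Δ = (0.0518, 0.9243).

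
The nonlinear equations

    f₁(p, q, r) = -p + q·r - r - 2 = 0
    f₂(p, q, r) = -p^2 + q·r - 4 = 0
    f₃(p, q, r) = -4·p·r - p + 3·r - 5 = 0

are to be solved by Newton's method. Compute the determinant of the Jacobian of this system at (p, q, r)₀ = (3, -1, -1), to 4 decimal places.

42.0000

J = [[-1, r, q - 1], [-2·p, r, q], [-4·r - 1, 0, -4·p + 3]].
At the point, J = [[-1.0000, -1.0000, -2.0000], [-6.0000, -1.0000, -1.0000], [3.0000, 0.0000, -9.0000]].
det J = 42.0000.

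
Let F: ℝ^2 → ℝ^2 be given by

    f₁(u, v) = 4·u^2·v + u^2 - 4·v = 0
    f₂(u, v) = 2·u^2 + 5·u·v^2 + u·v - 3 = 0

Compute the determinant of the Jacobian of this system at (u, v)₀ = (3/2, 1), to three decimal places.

187.500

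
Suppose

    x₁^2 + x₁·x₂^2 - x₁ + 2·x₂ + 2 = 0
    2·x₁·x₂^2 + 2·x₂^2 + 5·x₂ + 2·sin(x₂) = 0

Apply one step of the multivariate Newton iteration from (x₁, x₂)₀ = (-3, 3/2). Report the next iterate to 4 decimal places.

(-1.9570, 2.2565)

At (-3, 3/2): F = (10.2500, 0.494990).
Jacobian J = [[2·x₁ + x₂^2 - 1, 2·x₁·x₂ + 2], [2·x₂^2, 4·x₁·x₂ + 4·x₂ + 2·cos(x₂) + 5]].
At the point, J = [[-4.7500, -7.0000], [4.5000, -6.858526]] (det J = 64.077997).
Solving J·Δ = −F gives Δ = (1.0430, 0.7565).
Then the next iterate is (x₁, x₂)₁ = (-1.9570, 2.2565).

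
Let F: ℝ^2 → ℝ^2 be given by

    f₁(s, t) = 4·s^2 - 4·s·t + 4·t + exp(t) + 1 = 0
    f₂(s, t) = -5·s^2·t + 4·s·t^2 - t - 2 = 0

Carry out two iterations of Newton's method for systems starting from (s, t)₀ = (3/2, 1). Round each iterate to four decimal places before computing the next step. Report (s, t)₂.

At (3/2, 1): F = (10.718282, -8.2500).
Jacobian J = [[8·s - 4·t, -4·s + exp(t) + 4], [-10·s·t + 4·t^2, -5·s^2 + 8·s·t - 1]].
At the point, J = [[8.0000, 0.718282], [-11.0000, -0.2500]] (det J = 5.901100).
Solving J·Δ = −F gives Δ = (-0.5501, -8.7952).
Then the next iterate is (s, t)₁ = (0.9499, -7.7952).
Round to (0.9499, -7.7952) and repeat: F = (3.047494, 271.846872), J = [[38.7800, 0.200812], [317.107177, -64.748834]].
Δ = (-0.0978, 3.7193), so (s, t)₂ = (0.8521, -4.0759).

(0.8521, -4.0759)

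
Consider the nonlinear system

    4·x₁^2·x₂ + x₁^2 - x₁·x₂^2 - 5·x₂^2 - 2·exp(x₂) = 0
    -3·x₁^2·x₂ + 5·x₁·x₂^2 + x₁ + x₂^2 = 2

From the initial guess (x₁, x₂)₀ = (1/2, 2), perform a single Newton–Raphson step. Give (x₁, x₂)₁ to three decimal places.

At (1/2, 2): F = (-34.52811, 11.000).
Jacobian J = [[8·x₁·x₂ + 2·x₁ - x₂^2, 4·x₁^2 - 2·x₁·x₂ - 10·x₂ - 2·exp(x₂)], [-6·x₁·x₂ + 5·x₂^2 + 1, -3·x₁^2 + 10·x₁·x₂ + 2·x₂]].
At the point, J = [[5.000, -35.77811], [15.000, 13.250]] (det J = 602.92168).
Solving J·Δ = −F gives Δ = (0.106, -0.950).
Then the next iterate is (x₁, x₂)₁ = (0.606, 1.050).

(0.606, 1.050)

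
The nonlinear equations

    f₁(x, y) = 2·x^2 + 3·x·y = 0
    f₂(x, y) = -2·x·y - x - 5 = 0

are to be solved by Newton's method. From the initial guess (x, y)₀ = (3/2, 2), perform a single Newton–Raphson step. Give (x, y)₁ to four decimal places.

(2.6667, -4.1111)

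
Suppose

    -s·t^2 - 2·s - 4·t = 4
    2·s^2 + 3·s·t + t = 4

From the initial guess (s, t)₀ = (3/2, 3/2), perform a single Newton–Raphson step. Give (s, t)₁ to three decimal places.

At (3/2, 3/2): F = (-16.375, 8.750).
Jacobian J = [[-t^2 - 2, -2·s·t - 4], [4·s + 3·t, 3·s + 1]].
At the point, J = [[-4.250, -8.500], [10.500, 5.500]] (det J = 65.875).
Solving J·Δ = −F gives Δ = (0.238, -2.046).
Then the next iterate is (s, t)₁ = (1.738, -0.546).

(1.738, -0.546)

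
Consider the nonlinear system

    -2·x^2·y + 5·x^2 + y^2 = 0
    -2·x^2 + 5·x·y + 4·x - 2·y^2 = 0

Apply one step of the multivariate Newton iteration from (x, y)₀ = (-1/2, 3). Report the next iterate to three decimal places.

(-0.291, 1.371)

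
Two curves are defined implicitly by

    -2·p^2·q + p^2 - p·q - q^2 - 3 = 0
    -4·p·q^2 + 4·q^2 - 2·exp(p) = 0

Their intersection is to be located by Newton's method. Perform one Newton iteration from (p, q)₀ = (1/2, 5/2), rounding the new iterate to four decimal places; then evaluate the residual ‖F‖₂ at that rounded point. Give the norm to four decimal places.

4.0058

At (1/2, 5/2): F = (-11.5000, 9.202557).
Jacobian J = [[-4·p·q + 2·p - q, -2·p^2 - p - 2·q], [-4·q^2 - 2·exp(p), -8·p·q + 8·q]].
At the point, J = [[-6.5000, -6.0000], [-28.297443, 10.0000]] (det J = -234.784655).
Solving J·Δ = −F gives Δ = (-0.2546, -1.6408).
Then the next iterate is (p, q)₁ = (0.2454, 0.8592).
Re-evaluating at (0.2454, 0.8592): F = (-3.992335, -0.328008), so ‖F‖₂ = 4.0058.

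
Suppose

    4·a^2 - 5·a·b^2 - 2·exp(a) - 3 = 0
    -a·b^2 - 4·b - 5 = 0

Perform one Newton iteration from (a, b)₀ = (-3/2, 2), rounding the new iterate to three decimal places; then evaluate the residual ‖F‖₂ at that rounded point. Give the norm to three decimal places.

915.043

At (-3/2, 2): F = (35.55374, -7.000).
Jacobian J = [[8·a - 5·b^2 - 2·exp(a), -10·a·b], [-b^2, -2·a·b - 4]].
At the point, J = [[-32.44626, 30.000], [-4.000, 2.000]] (det J = 55.10748).
Solving J·Δ = −F gives Δ = (-5.101, -6.702).
Then the next iterate is (a, b)₁ = (-6.601, -4.702).
Re-evaluating at (-6.601, -4.702): F = (900.99116, 159.74822), so ‖F‖₂ = 915.043.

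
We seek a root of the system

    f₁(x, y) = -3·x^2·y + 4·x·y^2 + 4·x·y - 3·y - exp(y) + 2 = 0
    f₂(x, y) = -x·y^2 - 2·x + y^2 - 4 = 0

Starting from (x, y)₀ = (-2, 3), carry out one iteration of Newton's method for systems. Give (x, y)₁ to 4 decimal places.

(-1.2075, 1.9843)

At (-2, 3): F = (-159.085537, 27.0000).
Jacobian J = [[-6·x·y + 4·y^2 + 4·y, -3·x^2 + 8·x·y + 4·x - exp(y) - 3], [-y^2 - 2, -2·x·y + 2·y]].
At the point, J = [[84.0000, -91.085537], [-11.0000, 18.0000]] (det J = 510.059094).
Solving J·Δ = −F gives Δ = (0.7925, -1.0157).
Then the next iterate is (x, y)₁ = (-1.2075, 1.9843).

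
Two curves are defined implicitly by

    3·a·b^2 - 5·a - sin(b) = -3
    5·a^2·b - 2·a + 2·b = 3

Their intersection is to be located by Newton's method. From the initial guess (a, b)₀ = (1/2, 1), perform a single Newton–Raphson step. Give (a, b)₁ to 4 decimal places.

(0.9042, 0.8577)

At (1/2, 1): F = (1.158529, -0.7500).
Jacobian J = [[3·b^2 - 5, 6·a·b - cos(b)], [10·a·b - 2, 5·a^2 + 2]].
At the point, J = [[-2.0000, 2.459698], [3.0000, 3.2500]] (det J = -13.879093).
Solving J·Δ = −F gives Δ = (0.4042, -0.1423).
Then the next iterate is (a, b)₁ = (0.9042, 0.8577).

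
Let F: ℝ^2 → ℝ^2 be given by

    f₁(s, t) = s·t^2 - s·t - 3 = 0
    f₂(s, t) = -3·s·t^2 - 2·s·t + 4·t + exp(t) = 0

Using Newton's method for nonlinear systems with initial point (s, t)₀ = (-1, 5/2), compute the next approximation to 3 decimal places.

(0.368, 2.095)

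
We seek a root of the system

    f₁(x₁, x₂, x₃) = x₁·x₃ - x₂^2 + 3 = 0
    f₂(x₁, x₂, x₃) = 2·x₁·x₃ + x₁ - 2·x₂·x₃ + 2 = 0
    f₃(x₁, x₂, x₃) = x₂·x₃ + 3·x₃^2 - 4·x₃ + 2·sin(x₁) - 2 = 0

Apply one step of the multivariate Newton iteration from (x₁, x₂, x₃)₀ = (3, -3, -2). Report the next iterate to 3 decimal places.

(3.085, -1.529, -0.886)

At (3, -3, -2): F = (-12.000, -19.000, 24.28224).
Jacobian J = [[x₃, -2·x₂, x₁], [2·x₃ + 1, -2·x₃, 2·x₁ - 2·x₂], [2·cos(x₁), x₃, x₂ + 6·x₃ - 4]].
At the point, J = [[-2.000, 6.000, 3.000], [-3.000, 4.000, 12.000], [-1.97998, -2.000, -19.000]] (det J = -338.79910).
Solving J·Δ = −F gives Δ = (0.085, 1.471, 1.114).
Then the next iterate is (x₁, x₂, x₃)₁ = (3.085, -1.529, -0.886).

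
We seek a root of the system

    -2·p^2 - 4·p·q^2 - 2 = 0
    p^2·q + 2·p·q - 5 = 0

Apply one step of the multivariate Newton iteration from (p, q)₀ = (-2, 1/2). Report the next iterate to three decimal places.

(-7.000, 5.875)

At (-2, 1/2): F = (-8.000, -5.000).
Jacobian J = [[-4·p - 4·q^2, -8·p·q], [2·p·q + 2·q, p^2 + 2·p]].
At the point, J = [[7.000, 8.000], [-1.000, 0.000]] (det J = 8.000).
Solving J·Δ = −F gives Δ = (-5.000, 5.375).
Then the next iterate is (p, q)₁ = (-7.000, 5.875).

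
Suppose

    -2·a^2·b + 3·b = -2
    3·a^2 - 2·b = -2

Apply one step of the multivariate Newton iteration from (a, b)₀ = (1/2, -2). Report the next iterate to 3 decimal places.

At (1/2, -2): F = (-3.000, 6.750).
Jacobian J = [[-4·a·b, -2·a^2 + 3], [6·a, -2]].
At the point, J = [[4.000, 2.500], [3.000, -2.000]] (det J = -15.500).
Solving J·Δ = −F gives Δ = (-0.702, 2.323).
Then the next iterate is (a, b)₁ = (-0.202, 0.323).

(-0.202, 0.323)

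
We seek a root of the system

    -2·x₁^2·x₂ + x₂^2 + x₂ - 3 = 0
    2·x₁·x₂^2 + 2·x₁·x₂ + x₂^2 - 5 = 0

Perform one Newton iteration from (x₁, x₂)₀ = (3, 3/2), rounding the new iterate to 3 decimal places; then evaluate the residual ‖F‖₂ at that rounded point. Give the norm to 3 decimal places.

9.474

At (3, 3/2): F = (-26.250, 19.750).
Jacobian J = [[-4·x₁·x₂, -2·x₁^2 + 2·x₂ + 1], [2·x₂^2 + 2·x₂, 4·x₁·x₂ + 2·x₁ + 2·x₂]].
At the point, J = [[-18.000, -14.000], [7.500, 27.000]] (det J = -381.000).
Solving J·Δ = −F gives Δ = (-1.135, -0.416).
Then the next iterate is (x₁, x₂)₁ = (1.865, 1.084).
Re-evaluating at (1.865, 1.084): F = (-8.28174, 4.60133), so ‖F‖₂ = 9.474.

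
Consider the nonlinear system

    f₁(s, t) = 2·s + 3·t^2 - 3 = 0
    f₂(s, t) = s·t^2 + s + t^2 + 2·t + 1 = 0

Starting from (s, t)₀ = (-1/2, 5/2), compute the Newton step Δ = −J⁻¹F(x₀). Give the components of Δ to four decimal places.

(-0.6316, -0.8991)

At (-1/2, 5/2): F = (14.7500, 8.6250).
Jacobian J = [[2, 6·t], [t^2 + 1, 2·s·t + 2·t + 2]].
At the point, J = [[2.0000, 15.0000], [7.2500, 4.5000]] (det J = -99.7500).
Solving J·Δ = −F gives Δ = (-0.6316, -0.8991).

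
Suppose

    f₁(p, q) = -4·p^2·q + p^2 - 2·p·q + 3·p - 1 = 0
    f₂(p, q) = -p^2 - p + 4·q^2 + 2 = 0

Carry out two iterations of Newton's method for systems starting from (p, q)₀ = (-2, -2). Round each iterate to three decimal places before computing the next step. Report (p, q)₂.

(-1.722, -0.373)

At (-2, -2): F = (21.000, 16.000).
Jacobian J = [[-8·p·q + 2·p - 2·q + 3, -4·p^2 - 2·p], [-2·p - 1, 8·q]].
At the point, J = [[-29.000, -12.000], [3.000, -16.000]] (det J = 500.000).
Solving J·Δ = −F gives Δ = (0.288, 1.054).
Then the next iterate is (p, q)₁ = (-1.712, -0.946).
Round to (-1.712, -0.946) and repeat: F = (4.64653, 4.36072), J = [[-11.48842, -8.29978], [2.424, -7.568]].
Δ = (-0.010, 0.573), so (p, q)₂ = (-1.722, -0.373).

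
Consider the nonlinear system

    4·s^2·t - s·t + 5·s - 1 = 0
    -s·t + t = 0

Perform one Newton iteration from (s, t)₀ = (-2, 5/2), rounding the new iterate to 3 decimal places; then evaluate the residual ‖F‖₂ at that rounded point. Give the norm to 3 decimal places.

24.585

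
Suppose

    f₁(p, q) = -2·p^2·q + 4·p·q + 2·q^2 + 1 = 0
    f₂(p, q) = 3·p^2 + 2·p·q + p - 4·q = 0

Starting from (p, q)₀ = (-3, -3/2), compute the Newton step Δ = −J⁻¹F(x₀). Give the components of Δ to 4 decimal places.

(1.8729, 0.1542)

At (-3, -3/2): F = (50.5000, 39.0000).
Jacobian J = [[-4·p·q + 4·q, -2·p^2 + 4·p + 4·q], [6·p + 2·q + 1, 2·p - 4]].
At the point, J = [[-24.0000, -36.0000], [-20.0000, -10.0000]] (det J = -480.0000).
Solving J·Δ = −F gives Δ = (1.8729, 0.1542).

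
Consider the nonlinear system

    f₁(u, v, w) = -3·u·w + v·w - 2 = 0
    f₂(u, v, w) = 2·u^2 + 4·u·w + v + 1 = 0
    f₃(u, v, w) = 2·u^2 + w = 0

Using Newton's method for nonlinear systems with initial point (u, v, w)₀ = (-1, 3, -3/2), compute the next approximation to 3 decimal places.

(-0.333, 6.333, 0.667)

At (-1, 3, -3/2): F = (-11.000, 12.000, 0.500).
Jacobian J = [[-3·w, w, -3·u + v], [4·u + 4·w, 1, 4·u], [4·u, 0, 1]].
At the point, J = [[4.500, -1.500, 6.000], [-10.000, 1.000, -4.000], [-4.000, 0.000, 1.000]] (det J = -10.500).
Solving J·Δ = −F gives Δ = (0.667, 3.333, 2.167).
Then the next iterate is (u, v, w)₁ = (-0.333, 6.333, 0.667).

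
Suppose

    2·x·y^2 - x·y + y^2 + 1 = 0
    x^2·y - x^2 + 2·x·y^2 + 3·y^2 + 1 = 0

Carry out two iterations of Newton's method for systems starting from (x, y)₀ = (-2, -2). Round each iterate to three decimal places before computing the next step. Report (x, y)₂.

(-1.203, -0.853)

At (-2, -2): F = (-15.000, -15.000).
Jacobian J = [[2·y^2 - y, 4·x·y - x + 2·y], [2·x·y - 2·x + 2·y^2, x^2 + 4·x·y + 6·y]].
At the point, J = [[10.000, 14.000], [20.000, 8.000]] (det J = -200.000).
Solving J·Δ = −F gives Δ = (0.450, 0.750).
Then the next iterate is (x, y)₁ = (-1.550, -1.250).
Round to (-1.550, -1.250) and repeat: F = (-4.21875, -4.56188), J = [[4.375, 6.800], [10.100, 2.65250]].
Δ = (0.347, 0.397), so (x, y)₂ = (-1.203, -0.853).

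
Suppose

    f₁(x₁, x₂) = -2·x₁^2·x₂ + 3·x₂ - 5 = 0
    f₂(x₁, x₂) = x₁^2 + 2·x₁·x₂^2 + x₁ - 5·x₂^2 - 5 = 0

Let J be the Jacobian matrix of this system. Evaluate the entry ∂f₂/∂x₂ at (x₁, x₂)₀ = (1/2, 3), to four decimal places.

-24.0000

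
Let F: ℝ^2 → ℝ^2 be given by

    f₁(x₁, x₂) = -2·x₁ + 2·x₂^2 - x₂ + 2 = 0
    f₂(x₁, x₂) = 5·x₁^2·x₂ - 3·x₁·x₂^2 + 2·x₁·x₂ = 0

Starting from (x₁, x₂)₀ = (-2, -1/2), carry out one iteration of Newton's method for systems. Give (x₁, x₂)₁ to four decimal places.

(-12.6316, 8.9211)

At (-2, -1/2): F = (7.0000, -6.5000).
Jacobian J = [[-2, 4·x₂ - 1], [10·x₁·x₂ - 3·x₂^2 + 2·x₂, 5·x₁^2 - 6·x₁·x₂ + 2·x₁]].
At the point, J = [[-2.0000, -3.0000], [8.2500, 10.0000]] (det J = 4.7500).
Solving J·Δ = −F gives Δ = (-10.6316, 9.4211).
Then the next iterate is (x₁, x₂)₁ = (-12.6316, 8.9211).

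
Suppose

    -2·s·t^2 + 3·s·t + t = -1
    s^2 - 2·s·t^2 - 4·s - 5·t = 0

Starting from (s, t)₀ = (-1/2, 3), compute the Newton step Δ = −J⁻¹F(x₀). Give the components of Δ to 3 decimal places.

(-0.248, -1.951)

At (-1/2, 3): F = (8.500, -3.750).
Jacobian J = [[-2·t^2 + 3·t, -4·s·t + 3·s + 1], [2·s - 2·t^2 - 4, -4·s·t - 5]].
At the point, J = [[-9.000, 5.500], [-23.000, 1.000]] (det J = 117.500).
Solving J·Δ = −F gives Δ = (-0.248, -1.951).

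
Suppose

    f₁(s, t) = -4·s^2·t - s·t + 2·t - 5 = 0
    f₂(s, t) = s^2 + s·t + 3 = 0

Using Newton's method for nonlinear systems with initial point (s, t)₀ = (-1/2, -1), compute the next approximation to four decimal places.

At (-1/2, -1): F = (-6.5000, 3.7500).
Jacobian J = [[-8·s·t - t, -4·s^2 - s + 2], [2·s + t, s]].
At the point, J = [[-3.0000, 1.5000], [-2.0000, -0.5000]] (det J = 4.5000).
Solving J·Δ = −F gives Δ = (0.5278, 5.3889).
Then the next iterate is (s, t)₁ = (0.0278, 4.3889).

(0.0278, 4.3889)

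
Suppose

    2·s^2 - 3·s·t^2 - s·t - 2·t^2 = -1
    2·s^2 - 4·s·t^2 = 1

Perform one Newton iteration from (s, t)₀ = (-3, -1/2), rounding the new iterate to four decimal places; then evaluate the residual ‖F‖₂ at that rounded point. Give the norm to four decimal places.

6.7911

At (-3, -1/2): F = (19.2500, 20.0000).
Jacobian J = [[4·s - 3·t^2 - t, -6·s·t - s - 4·t], [4·s - 4·t^2, -8·s·t]].
At the point, J = [[-12.2500, -4.0000], [-13.0000, -12.0000]] (det J = 95.0000).
Solving J·Δ = −F gives Δ = (1.5895, -0.0553).
Then the next iterate is (s, t)₁ = (-1.4105, -0.5553).
Re-evaluating at (-1.4105, -0.5553): F = (4.883871, 4.718777), so ‖F‖₂ = 6.7911.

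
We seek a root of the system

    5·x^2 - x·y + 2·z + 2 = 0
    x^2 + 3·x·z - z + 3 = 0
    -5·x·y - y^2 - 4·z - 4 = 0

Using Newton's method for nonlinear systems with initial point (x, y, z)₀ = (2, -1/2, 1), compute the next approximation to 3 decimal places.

(0.818, -0.858, 0.254)

At (2, -1/2, 1): F = (25.000, 12.000, -3.250).
Jacobian J = [[10·x - y, -x, 2], [2·x + 3·z, 0, 3·x - 1], [-5·y, -5·x - 2·y, -4]].
At the point, J = [[20.500, -2.000, 2.000], [7.000, 0.000, 5.000], [2.500, -9.000, -4.000]] (det J = 715.500).
Solving J·Δ = −F gives Δ = (-1.182, -0.358, -0.746).
Then the next iterate is (x, y, z)₁ = (0.818, -0.858, 0.254).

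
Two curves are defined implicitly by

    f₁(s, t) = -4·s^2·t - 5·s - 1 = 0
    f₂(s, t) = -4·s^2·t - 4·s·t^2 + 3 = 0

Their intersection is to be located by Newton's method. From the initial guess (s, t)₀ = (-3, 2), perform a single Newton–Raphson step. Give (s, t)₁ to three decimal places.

(-2.129, 1.429)

At (-3, 2): F = (-58.000, -21.000).
Jacobian J = [[-8·s·t - 5, -4·s^2], [-8·s·t - 4·t^2, -4·s^2 - 8·s·t]].
At the point, J = [[43.000, -36.000], [32.000, 12.000]] (det J = 1668.000).
Solving J·Δ = −F gives Δ = (0.871, -0.571).
Then the next iterate is (s, t)₁ = (-2.129, 1.429).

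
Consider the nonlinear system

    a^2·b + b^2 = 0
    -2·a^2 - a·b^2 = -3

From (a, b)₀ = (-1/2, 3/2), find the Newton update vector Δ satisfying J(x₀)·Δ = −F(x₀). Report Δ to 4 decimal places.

(-5.4565, -3.3261)

At (-1/2, 3/2): F = (2.6250, 3.6250).
Jacobian J = [[2·a·b, a^2 + 2·b], [-4·a - b^2, -2·a·b]].
At the point, J = [[-1.5000, 3.2500], [-0.2500, 1.5000]] (det J = -1.4375).
Solving J·Δ = −F gives Δ = (-5.4565, -3.3261).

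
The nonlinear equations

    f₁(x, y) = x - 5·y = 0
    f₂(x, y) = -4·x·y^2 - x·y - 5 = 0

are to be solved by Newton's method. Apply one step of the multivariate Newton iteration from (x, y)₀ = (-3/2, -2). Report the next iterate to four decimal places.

At (-3/2, -2): F = (8.5000, 16.0000).
Jacobian J = [[1, -5], [-4·y^2 - y, -8·x·y - x]].
At the point, J = [[1.0000, -5.0000], [-14.0000, -22.5000]] (det J = -92.5000).
Solving J·Δ = −F gives Δ = (-1.2027, 1.4595).
Then the next iterate is (x, y)₁ = (-2.7027, -0.5405).

(-2.7027, -0.5405)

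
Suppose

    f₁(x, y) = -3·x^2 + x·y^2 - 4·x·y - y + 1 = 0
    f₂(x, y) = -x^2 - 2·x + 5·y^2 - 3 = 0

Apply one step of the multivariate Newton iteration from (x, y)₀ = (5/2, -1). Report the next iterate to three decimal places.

At (5/2, -1): F = (-4.250, -9.250).
Jacobian J = [[-6·x + y^2 - 4·y, 2·x·y - 4·x - 1], [-2·x - 2, 10·y]].
At the point, J = [[-10.000, -16.000], [-7.000, -10.000]] (det J = -12.000).
Solving J·Δ = −F gives Δ = (-8.792, 5.229).
Then the next iterate is (x, y)₁ = (-6.292, 4.229).

(-6.292, 4.229)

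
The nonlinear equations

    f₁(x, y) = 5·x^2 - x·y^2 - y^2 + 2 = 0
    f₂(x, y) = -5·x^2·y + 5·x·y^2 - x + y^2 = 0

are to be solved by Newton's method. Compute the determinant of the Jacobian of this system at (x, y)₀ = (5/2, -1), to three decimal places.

-1601.000

J = [[10·x - y^2, -2·x·y - 2·y], [-10·x·y + 5·y^2 - 1, -5·x^2 + 10·x·y + 2·y]].
At the point, J = [[24.000, 7.000], [29.000, -58.250]].
det J = -1601.000.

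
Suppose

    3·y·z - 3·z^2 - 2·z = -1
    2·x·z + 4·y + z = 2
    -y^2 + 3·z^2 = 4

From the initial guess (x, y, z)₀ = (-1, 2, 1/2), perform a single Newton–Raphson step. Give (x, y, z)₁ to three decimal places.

At (-1, 2, 1/2): F = (2.250, 5.500, -7.250).
Jacobian J = [[0, 3·z, 3·y - 6·z - 2], [2·z, 4, 2·x + 1], [0, -2·y, 6·z]].
At the point, J = [[0.000, 1.500, 1.000], [1.000, 4.000, -1.000], [0.000, -4.000, 3.000]] (det J = -8.500).
Solving J·Δ = −F gives Δ = (1.309, -1.647, 0.221).
Then the next iterate is (x, y, z)₁ = (0.309, 0.353, 0.721).

(0.309, 0.353, 0.721)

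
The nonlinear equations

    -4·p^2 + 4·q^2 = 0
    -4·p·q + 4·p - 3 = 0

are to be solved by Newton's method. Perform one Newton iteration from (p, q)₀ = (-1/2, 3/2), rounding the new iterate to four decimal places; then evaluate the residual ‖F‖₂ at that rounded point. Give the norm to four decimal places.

6.1288

At (-1/2, 3/2): F = (8.0000, -2.0000).
Jacobian J = [[-8·p, 8·q], [-4·q + 4, -4·p]].
At the point, J = [[4.0000, 12.0000], [-2.0000, 2.0000]] (det J = 32.0000).
Solving J·Δ = −F gives Δ = (-1.2500, -0.2500).
Then the next iterate is (p, q)₁ = (-1.7500, 1.2500).
Re-evaluating at (-1.7500, 1.2500): F = (-6.0000, -1.2500), so ‖F‖₂ = 6.1288.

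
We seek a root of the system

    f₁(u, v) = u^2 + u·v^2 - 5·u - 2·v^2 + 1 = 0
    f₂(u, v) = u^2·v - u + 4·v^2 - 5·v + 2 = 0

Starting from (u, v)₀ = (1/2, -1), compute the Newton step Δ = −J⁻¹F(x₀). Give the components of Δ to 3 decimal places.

At (1/2, -1): F = (-2.750, 10.250).
Jacobian J = [[2·u + v^2 - 5, 2·u·v - 4·v], [2·u·v - 1, u^2 + 8·v - 5]].
At the point, J = [[-3.000, 3.000], [-2.000, -12.750]] (det J = 44.250).
Solving J·Δ = −F gives Δ = (-0.097, 0.819).

(-0.097, 0.819)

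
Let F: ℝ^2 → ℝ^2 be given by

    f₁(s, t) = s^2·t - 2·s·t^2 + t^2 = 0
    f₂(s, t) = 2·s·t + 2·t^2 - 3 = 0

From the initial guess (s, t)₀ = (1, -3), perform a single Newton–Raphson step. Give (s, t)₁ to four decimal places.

At (1, -3): F = (-12.0000, 9.0000).
Jacobian J = [[2·s·t - 2·t^2, s^2 - 4·s·t + 2·t], [2·t, 2·s + 4·t]].
At the point, J = [[-24.0000, 7.0000], [-6.0000, -10.0000]] (det J = 282.0000).
Solving J·Δ = −F gives Δ = (-0.2021, 1.0213).
Then the next iterate is (s, t)₁ = (0.7979, -1.9787).

(0.7979, -1.9787)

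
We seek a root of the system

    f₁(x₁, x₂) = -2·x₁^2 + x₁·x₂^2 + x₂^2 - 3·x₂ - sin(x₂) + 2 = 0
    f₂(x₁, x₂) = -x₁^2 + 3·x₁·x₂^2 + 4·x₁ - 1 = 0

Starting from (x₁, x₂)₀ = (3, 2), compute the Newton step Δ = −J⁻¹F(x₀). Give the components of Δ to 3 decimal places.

(-1.797, -0.556)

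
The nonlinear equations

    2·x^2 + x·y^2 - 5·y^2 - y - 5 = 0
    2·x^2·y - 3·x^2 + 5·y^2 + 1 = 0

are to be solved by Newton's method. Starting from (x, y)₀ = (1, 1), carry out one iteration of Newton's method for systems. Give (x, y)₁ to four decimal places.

At (1, 1): F = (-8.0000, 5.0000).
Jacobian J = [[4·x + y^2, 2·x·y - 10·y - 1], [4·x·y - 6·x, 2·x^2 + 10·y]].
At the point, J = [[5.0000, -9.0000], [-2.0000, 12.0000]] (det J = 42.0000).
Solving J·Δ = −F gives Δ = (1.2143, -0.2143).
Then the next iterate is (x, y)₁ = (2.2143, 0.7857).

(2.2143, 0.7857)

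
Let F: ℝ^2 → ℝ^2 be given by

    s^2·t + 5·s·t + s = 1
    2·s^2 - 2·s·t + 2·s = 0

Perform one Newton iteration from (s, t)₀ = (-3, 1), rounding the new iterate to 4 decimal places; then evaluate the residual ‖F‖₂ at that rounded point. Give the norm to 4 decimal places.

3.2158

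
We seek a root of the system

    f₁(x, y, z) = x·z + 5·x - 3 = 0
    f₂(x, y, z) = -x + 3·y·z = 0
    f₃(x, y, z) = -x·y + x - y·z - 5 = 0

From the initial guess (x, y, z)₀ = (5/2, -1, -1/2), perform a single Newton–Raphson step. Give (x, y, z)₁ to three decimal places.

(-0.265, -3.176, 1.176)

At (5/2, -1, -1/2): F = (8.250, -1.000, -0.500).
Jacobian J = [[z + 5, 0, x], [-1, 3·z, 3·y], [-y + 1, -x - z, -y]].
At the point, J = [[4.500, 0.000, 2.500], [-1.000, -1.500, -3.000], [2.000, -2.000, 1.000]] (det J = -21.250).
Solving J·Δ = −F gives Δ = (-2.765, -2.176, 1.676).
Then the next iterate is (x, y, z)₁ = (-0.265, -3.176, 1.176).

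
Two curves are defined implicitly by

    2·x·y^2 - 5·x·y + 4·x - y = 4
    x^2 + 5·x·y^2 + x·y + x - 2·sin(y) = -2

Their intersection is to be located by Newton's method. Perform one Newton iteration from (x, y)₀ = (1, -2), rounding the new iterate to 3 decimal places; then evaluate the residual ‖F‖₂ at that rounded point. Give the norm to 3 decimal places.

At (1, -2): F = (20.000, 23.81859).
Jacobian J = [[2·y^2 - 5·y + 4, 4·x·y - 5·x - 1], [2·x + 5·y^2 + y + 1, 10·x·y + x - 2·cos(y)]].
At the point, J = [[22.000, -14.000], [21.000, -18.16771]] (det J = -105.68954).
Solving J·Δ = −F gives Δ = (-0.283, 0.984).
Then the next iterate is (x, y)₁ = (0.717, -1.016).
Re-evaluating at (0.717, -1.016): F = (5.00662, 7.90327), so ‖F‖₂ = 9.356.

9.356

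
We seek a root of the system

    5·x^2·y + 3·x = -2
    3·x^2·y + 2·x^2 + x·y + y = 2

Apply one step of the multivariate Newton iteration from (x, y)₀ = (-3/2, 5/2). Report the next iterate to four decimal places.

At (-3/2, 5/2): F = (25.6250, 18.1250).
Jacobian J = [[10·x·y + 3, 5·x^2], [6·x·y + 4·x + y, 3·x^2 + x + 1]].
At the point, J = [[-34.5000, 11.2500], [-26.0000, 6.2500]] (det J = 76.8750).
Solving J·Δ = −F gives Δ = (0.5691, -0.5325).
Then the next iterate is (x, y)₁ = (-0.9309, 1.9675).

(-0.9309, 1.9675)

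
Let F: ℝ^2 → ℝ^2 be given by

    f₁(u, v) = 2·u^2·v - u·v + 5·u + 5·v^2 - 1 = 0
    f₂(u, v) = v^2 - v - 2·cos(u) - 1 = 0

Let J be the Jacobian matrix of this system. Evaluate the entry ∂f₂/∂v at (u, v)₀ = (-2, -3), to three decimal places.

-7.000

∂f₂/∂v = 2·v - 1.
At (-2, -3) this is -7.000.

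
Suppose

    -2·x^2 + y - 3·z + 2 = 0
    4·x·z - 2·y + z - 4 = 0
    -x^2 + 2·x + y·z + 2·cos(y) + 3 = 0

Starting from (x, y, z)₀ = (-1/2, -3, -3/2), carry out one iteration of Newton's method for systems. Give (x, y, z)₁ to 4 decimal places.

At (-1/2, -3, -3/2): F = (3.0000, 3.5000, 4.270015).
Jacobian J = [[-4·x, 1, -3], [4·z, -2, 4·x + 1], [-2·x + 2, z - 2·sin(y), y]].
At the point, J = [[2.0000, 1.0000, -3.0000], [-6.0000, -2.0000, -1.0000], [3.0000, -1.217760, -3.0000]] (det J = -51.355200).
Solving J·Δ = −F gives Δ = (0.1508, 0.6406, 1.3141).
Then the next iterate is (x, y, z)₁ = (-0.3492, -2.3594, -0.1859).

(-0.3492, -2.3594, -0.1859)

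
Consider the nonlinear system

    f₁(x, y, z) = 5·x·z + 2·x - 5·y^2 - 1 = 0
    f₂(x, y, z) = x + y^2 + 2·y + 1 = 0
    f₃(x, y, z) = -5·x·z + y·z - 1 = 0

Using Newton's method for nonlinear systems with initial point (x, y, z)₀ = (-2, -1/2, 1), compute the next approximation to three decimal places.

At (-2, -1/2, 1): F = (-16.250, -1.750, 8.500).
Jacobian J = [[5·z + 2, -10·y, 5·x], [1, 2·y + 2, 0], [-5·z, z, -5·x + y]].
At the point, J = [[7.000, 5.000, -10.000], [1.000, 1.000, 0.000], [-5.000, 1.000, 9.500]] (det J = -41.000).
Solving J·Δ = −F gives Δ = (0.762, 0.988, -0.598).
Then the next iterate is (x, y, z)₁ = (-1.238, 0.488, 0.402).

(-1.238, 0.488, 0.402)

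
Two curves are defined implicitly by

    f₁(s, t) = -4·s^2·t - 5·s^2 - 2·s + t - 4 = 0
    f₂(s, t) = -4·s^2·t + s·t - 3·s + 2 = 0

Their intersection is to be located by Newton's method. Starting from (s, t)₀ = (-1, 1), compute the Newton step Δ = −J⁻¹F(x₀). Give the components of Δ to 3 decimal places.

(0.806, 0.968)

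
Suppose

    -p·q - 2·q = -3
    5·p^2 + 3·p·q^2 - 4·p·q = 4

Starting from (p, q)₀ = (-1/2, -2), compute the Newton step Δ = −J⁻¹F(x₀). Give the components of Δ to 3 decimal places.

(-0.750, 3.000)

At (-1/2, -2): F = (6.000, -12.750).
Jacobian J = [[-q, -p - 2], [10·p + 3·q^2 - 4·q, 6·p·q - 4·p]].
At the point, J = [[2.000, -1.500], [15.000, 8.000]] (det J = 38.500).
Solving J·Δ = −F gives Δ = (-0.750, 3.000).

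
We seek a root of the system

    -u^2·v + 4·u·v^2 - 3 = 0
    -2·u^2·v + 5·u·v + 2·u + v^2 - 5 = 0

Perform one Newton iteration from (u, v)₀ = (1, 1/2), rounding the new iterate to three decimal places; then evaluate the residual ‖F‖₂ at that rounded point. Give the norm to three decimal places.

At (1, 1/2): F = (-2.500, -1.250).
Jacobian J = [[-2·u·v + 4·v^2, -u^2 + 8·u·v], [-4·u·v + 5·v + 2, -2·u^2 + 5·u + 2·v]].
At the point, J = [[0.000, 3.000], [2.500, 4.000]] (det J = -7.500).
Solving J·Δ = −F gives Δ = (-0.833, 0.833).
Then the next iterate is (u, v)₁ = (0.167, 1.333).
Re-evaluating at (0.167, 1.333): F = (-1.85021, -1.85041), so ‖F‖₂ = 2.617.

2.617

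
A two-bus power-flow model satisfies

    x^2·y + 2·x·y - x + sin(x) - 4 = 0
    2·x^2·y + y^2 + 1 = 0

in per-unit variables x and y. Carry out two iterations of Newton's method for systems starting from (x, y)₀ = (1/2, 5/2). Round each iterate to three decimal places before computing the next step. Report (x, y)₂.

At (1/2, 5/2): F = (-0.89557, 8.500).
Jacobian J = [[2·x·y + 2·y + cos(x) - 1, x^2 + 2·x], [4·x·y, 2·x^2 + 2·y]].
At the point, J = [[7.37758, 1.250], [5.000, 5.500]] (det J = 34.32670).
Solving J·Δ = −F gives Δ = (0.453, -1.957).
Then the next iterate is (x, y)₁ = (0.953, 0.543).
Round to (0.953, 0.543) and repeat: F = (-2.60973, 2.28116), J = [[1.70020, 2.81421], [2.06992, 2.90242]].
Δ = (-15.715, 10.422), so (x, y)₂ = (-14.762, 10.965).

(-14.762, 10.965)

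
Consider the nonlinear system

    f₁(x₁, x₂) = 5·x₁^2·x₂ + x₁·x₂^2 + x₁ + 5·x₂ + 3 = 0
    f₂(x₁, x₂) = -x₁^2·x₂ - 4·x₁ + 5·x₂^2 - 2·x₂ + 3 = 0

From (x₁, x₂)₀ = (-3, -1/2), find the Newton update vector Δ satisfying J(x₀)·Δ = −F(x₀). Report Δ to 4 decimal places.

At (-3, -1/2): F = (-25.7500, 21.7500).
Jacobian J = [[10·x₁·x₂ + x₂^2 + 1, 5·x₁^2 + 2·x₁·x₂ + 5], [-2·x₁·x₂ - 4, -x₁^2 + 10·x₂ - 2]].
At the point, J = [[16.2500, 53.0000], [-7.0000, -16.0000]] (det J = 111.0000).
Solving J·Δ = −F gives Δ = (6.6734, -1.5602).

(6.6734, -1.5602)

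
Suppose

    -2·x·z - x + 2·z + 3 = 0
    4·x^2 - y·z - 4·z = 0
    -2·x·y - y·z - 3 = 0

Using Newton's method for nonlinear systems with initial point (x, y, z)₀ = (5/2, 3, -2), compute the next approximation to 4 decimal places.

(0.8571, 1.7619, -1.4762)

At (5/2, 3, -2): F = (6.5000, 39.0000, -12.0000).
Jacobian J = [[-2·z - 1, 0, -2·x + 2], [8·x, -z, -y - 4], [-2·y, -2·x - z, -y]].
At the point, J = [[3.0000, 0.0000, -3.0000], [20.0000, 2.0000, -7.0000], [-6.0000, -3.0000, -3.0000]] (det J = 63.0000).
Solving J·Δ = −F gives Δ = (-1.6429, -1.2381, 0.5238).
Then the next iterate is (x, y, z)₁ = (0.8571, 1.7619, -1.4762).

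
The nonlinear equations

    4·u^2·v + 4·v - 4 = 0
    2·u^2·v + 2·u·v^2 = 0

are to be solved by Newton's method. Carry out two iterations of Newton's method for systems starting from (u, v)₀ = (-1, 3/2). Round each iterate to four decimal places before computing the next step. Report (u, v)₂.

(-0.6222, 0.7333)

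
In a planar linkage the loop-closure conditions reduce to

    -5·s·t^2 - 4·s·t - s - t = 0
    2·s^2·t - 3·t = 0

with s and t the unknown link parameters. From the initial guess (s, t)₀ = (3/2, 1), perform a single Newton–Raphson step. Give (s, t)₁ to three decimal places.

At (3/2, 1): F = (-16.000, 1.500).
Jacobian J = [[-5·t^2 - 4·t - 1, -10·s·t - 4·s - 1], [4·s·t, 2·s^2 - 3]].
At the point, J = [[-10.000, -22.000], [6.000, 1.500]] (det J = 117.000).
Solving J·Δ = −F gives Δ = (-0.077, -0.692).
Then the next iterate is (s, t)₁ = (1.423, 0.308).

(1.423, 0.308)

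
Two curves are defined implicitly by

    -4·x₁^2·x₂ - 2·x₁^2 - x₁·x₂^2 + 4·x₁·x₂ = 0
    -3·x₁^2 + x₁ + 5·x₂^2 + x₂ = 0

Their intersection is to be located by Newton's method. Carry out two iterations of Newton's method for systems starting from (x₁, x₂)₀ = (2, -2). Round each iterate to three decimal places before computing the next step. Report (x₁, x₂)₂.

At (2, -2): F = (0.000, 8.000).
Jacobian J = [[-8·x₁·x₂ - 4·x₁ - x₂^2 + 4·x₂, -4·x₁^2 - 2·x₁·x₂ + 4·x₁], [-6·x₁ + 1, 10·x₂ + 1]].
At the point, J = [[12.000, 0.000], [-11.000, -19.000]] (det J = -228.000).
Solving J·Δ = −F gives Δ = (0.000, 0.421).
Then the next iterate is (x₁, x₂)₁ = (2.000, -1.579).
Round to (2.000, -1.579) and repeat: F = (-0.35448, 0.88720), J = [[8.45476, -1.684], [-11.000, -14.790]].
Δ = (0.047, 0.025), so (x₁, x₂)₂ = (2.047, -1.554).

(2.047, -1.554)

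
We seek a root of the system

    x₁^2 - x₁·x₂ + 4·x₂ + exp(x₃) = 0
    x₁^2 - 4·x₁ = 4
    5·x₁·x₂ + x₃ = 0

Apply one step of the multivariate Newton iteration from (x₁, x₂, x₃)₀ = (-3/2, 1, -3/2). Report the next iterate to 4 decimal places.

(-0.8929, 0.0416, -2.7240)

At (-3/2, 1, -3/2): F = (7.973130, 4.2500, -9.0000).
Jacobian J = [[2·x₁ - x₂, -x₁ + 4, exp(x₃)], [2·x₁ - 4, 0, 0], [5·x₂, 5·x₁, 1]].
At the point, J = [[-4.0000, 5.5000, 0.223130], [-7.0000, 0.0000, 0.0000], [5.0000, -7.5000, 1.0000]] (det J = 50.214333).
Solving J·Δ = −F gives Δ = (0.6071, -0.9584, -1.2240).
Then the next iterate is (x₁, x₂, x₃)₁ = (-0.8929, 0.0416, -2.7240).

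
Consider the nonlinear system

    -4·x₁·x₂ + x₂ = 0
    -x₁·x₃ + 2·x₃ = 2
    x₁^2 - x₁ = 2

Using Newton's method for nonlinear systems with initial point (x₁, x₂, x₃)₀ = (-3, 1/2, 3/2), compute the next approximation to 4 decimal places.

At (-3, 1/2, 3/2): F = (6.5000, 5.5000, 10.0000).
Jacobian J = [[-4·x₂, -4·x₁ + 1, 0], [-x₃, 0, -x₁ + 2], [2·x₁ - 1, 0, 0]].
At the point, J = [[-2.0000, 13.0000, 0.0000], [-1.5000, 0.0000, 5.0000], [-7.0000, 0.0000, 0.0000]] (det J = -455.0000).
Solving J·Δ = −F gives Δ = (1.4286, -0.2802, -0.6714).
Then the next iterate is (x₁, x₂, x₃)₁ = (-1.5714, 0.2198, 0.8286).

(-1.5714, 0.2198, 0.8286)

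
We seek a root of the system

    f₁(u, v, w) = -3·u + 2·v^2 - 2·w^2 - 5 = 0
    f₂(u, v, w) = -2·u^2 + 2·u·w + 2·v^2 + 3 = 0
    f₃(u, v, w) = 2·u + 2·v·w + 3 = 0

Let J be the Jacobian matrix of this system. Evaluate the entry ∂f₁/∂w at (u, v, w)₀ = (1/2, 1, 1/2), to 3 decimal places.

∂f₁/∂w = -4·w.
At (1/2, 1, 1/2) this is -2.000.

-2.000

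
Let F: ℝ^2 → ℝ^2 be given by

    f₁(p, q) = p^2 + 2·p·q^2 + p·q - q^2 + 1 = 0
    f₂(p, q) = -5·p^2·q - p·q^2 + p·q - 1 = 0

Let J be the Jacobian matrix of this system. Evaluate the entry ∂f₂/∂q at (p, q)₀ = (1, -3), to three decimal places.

∂f₂/∂q = -5·p^2 - 2·p·q + p.
At (1, -3) this is 2.000.

2.000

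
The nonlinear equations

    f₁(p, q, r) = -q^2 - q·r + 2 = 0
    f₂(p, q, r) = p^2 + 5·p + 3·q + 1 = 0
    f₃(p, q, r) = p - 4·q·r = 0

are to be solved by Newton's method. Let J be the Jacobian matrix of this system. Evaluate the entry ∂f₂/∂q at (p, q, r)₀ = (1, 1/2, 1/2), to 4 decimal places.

∂f₂/∂q = 3.
At (1, 1/2, 1/2) this is 3.0000.

3.0000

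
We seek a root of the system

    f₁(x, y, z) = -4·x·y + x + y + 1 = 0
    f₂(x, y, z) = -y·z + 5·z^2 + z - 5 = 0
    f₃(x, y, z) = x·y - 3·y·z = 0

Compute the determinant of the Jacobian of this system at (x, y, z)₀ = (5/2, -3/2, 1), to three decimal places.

J = [[-4·y + 1, -4·x + 1, 0], [0, -z, -y + 10·z + 1], [y, x - 3·z, -3·y]].
At the point, J = [[7.000, -9.000, 0.000], [0.000, -1.000, 12.500], [-1.500, -0.500, 4.500]].
det J = 181.000.

181.000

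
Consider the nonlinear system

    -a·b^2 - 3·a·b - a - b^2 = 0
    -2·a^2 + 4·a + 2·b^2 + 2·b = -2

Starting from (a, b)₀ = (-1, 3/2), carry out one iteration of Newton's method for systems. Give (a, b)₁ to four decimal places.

At (-1, 3/2): F = (5.5000, 3.5000).
Jacobian J = [[-b^2 - 3·b - 1, -2·a·b - 3·a - 2·b], [-4·a + 4, 4·b + 2]].
At the point, J = [[-7.7500, 3.0000], [8.0000, 8.0000]] (det J = -86.0000).
Solving J·Δ = −F gives Δ = (0.3895, -0.8270).
Then the next iterate is (a, b)₁ = (-0.6105, 0.6730).

(-0.6105, 0.6730)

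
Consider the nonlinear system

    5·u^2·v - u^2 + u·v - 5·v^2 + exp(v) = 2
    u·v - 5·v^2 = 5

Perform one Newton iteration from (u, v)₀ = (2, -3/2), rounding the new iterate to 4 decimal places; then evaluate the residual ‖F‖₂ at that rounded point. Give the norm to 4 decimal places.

13.4801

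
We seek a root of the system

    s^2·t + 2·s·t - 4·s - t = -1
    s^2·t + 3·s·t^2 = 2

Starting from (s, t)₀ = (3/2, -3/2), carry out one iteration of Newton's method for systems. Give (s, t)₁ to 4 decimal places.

(0.6004, -1.2577)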